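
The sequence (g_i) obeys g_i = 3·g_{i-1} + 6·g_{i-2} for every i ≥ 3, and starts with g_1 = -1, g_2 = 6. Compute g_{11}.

g_3 = 12  g_4 = 72  g_5 = 288  g_6 = 1296  g_7 = 5616  g_8 = 24624  g_9 = 107568  g_{10} = 470448  g_{11} = 2056752.

2056752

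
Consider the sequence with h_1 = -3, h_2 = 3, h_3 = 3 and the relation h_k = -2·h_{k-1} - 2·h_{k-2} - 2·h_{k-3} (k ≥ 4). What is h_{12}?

h_4 = -6  h_5 = 0  h_6 = 6  h_7 = 0  h_8 = -12  h_9 = 12  h_{10} = 0  h_{11} = 0  h_{12} = -24.

-24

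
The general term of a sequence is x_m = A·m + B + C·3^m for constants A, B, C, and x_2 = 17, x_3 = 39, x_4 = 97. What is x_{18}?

387420561

At m = 2, 3, 4: 2A + B + 9C = 17; 3A + B + 27C = 39; 4A + B + 81C = 97.
Subtracting the first from the second: A + 18C = 22.
Subtracting the second from the third: A + 54C = 58.
Solving: C = 1, A = 4, then B = 0.
Therefore x_{18} = 72 + 0 + 1·387420489 = 387420561.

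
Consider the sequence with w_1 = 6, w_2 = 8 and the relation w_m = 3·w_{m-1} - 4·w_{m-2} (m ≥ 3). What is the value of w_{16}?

Step forward from the initial values:
w_3 = 0, w_4 = -32, w_5 = -96, …, w_{13} = -20064, w_{14} = -49312, w_{15} = -67680, w_{16} = -5792.

-5792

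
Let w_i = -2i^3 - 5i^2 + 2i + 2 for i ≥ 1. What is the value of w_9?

-1843

w_9 = -2·9^3 - 5·9^2 + 2·9 + 2 = -1843.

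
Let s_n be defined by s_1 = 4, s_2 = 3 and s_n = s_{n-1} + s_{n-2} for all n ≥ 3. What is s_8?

71

Iterate the recurrence:
s_3 = 7, s_4 = 10, s_5 = 17, s_6 = 27, s_7 = 44, s_8 = 71.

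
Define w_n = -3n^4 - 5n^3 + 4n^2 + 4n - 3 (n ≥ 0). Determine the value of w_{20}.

w_{20} = -3·20^4 - 5·20^3 + 4·20^2 + 4·20 - 3 = -518323.

-518323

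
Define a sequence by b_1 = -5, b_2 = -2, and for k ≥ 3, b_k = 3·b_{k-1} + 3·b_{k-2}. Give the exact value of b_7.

-3861

b_3 = -21, b_4 = -69, b_5 = -270, b_6 = -1017, b_7 = -3861.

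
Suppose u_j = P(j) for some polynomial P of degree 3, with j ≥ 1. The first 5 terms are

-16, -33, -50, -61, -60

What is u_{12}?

787

1st diffs: -17, -17, -11, 1.
2nd diffs: 0, 6, 12.
3rd diffs: 6, 6 (constant).
So u_j = j^3 - 6j^2 - 6j - 5.
Evaluating at j = 12 gives u_{12} = 787.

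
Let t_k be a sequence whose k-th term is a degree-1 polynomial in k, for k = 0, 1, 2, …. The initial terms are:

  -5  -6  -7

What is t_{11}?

-16

1st diffs: -1, -1 (constant).
So t_k = -k - 5.
Evaluating at k = 11 gives t_{11} = -16.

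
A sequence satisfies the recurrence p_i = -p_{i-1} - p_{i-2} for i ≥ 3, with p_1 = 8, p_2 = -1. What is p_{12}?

Step forward from the initial values:
p_3 = -7  p_4 = 8  p_5 = -1  p_6 = -7  p_7 = 8  p_8 = -1  p_9 = -7  p_{10} = 8  p_{11} = -1  p_{12} = -7.

-7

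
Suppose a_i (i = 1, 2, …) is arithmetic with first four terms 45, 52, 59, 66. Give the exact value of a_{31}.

Common difference d = 7.
a_i = 45 + (i - 1)·7.
a_{31} = 45 + 30·7 = 255.

255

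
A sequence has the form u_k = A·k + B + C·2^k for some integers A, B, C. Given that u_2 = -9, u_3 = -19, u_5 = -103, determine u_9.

Write the equations: 2A + B + 4C = -9; 3A + B + 8C = -19; 5A + B + 32C = -103.
Subtracting the first from the second: A + 4C = -10.
Subtracting the second from the third: 2A + 24C = -84.
Solving: C = -4, A = 6, then B = -5.
Therefore u_9 = 54 + (-5) + (-4)·512 = -1999.

-1999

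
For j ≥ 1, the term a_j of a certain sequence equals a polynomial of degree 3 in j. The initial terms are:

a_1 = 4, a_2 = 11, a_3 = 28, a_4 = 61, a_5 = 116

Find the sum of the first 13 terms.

1st diffs: 7, 17, 33, 55.
2nd diffs: 10, 16, 22.
3rd diffs: 6, 6 (constant).
Newton forward-difference form: a_j = 4 + 7·C(j-1,1) + 10·C(j-1,2) + 6·C(j-1,3).
Continuing: …, 199, 316, 473, 676, …, a_{13} = 2068.
Summing j = 1..13 (13 terms) gives 7748.

7748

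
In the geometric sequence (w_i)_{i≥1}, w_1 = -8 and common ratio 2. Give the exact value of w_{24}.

-67108864

w_i = (-8)·2^(i-1).
w_{24} = (-8)·2^23 = -67108864.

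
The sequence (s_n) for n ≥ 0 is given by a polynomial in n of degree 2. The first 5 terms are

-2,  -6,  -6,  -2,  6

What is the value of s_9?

1st diffs: -4, 0, 4, 8.
2nd diffs: 4, 4, 4 (constant).
Newton forward-difference form: s_n = -2 + (-4)·C(n,1) + 4·C(n,2).
At n = 9: n = 9, so s_9 = -2 - 36 + 144 = 106.

106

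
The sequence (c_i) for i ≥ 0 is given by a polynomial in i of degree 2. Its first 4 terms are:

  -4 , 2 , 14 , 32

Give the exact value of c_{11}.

392

1st diffs: 6, 12, 18.
2nd diffs: 6, 6 (constant).
Newton forward-difference form: c_i = -4 + 6·C(i,1) + 6·C(i,2).
At i = 11: i = 11, so c_{11} = -4 + 66 + 330 = 392.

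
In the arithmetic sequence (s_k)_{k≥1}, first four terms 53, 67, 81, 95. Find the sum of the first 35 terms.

Common difference d = 14.
s_k = 53 + (k - 1)·14.
s_{35} = 529; S = 35·(53 + 529)/2 = 10185.

10185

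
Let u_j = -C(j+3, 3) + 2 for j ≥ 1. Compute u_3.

-18

C(6, 3) = 20, so u_3 = -18.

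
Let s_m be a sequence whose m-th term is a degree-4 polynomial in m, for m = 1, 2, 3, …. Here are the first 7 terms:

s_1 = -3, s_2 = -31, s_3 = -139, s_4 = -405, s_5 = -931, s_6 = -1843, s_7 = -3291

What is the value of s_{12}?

-25501

1st diffs: -28, -108, -266, -526, -912, -1448.
2nd diffs: -80, -158, -260, -386, -536.
3rd diffs: -78, -102, -126, -150.
4th diffs: -24, -24, -24 (constant).
So s_m = -m^4 - 3m^3 + 3m^2 - m - 1.
Evaluating at m = 12 gives s_{12} = -25501.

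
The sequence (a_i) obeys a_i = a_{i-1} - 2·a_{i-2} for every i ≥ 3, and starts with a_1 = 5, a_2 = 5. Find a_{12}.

Step forward from the initial values:
a_3 = -5;  a_4 = -15;  a_5 = -5;  a_6 = 25;  a_7 = 35;  a_8 = -15;  a_9 = -85;  a_{10} = -55;  a_{11} = 115;  a_{12} = 225.

225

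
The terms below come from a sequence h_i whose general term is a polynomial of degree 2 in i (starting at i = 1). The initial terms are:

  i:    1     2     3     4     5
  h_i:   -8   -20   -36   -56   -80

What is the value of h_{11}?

-308

1st diffs: -12, -16, -20, -24.
2nd diffs: -4, -4, -4 (constant).
So h_i = -2i^2 - 6i.
Evaluating at i = 11 gives h_{11} = -308.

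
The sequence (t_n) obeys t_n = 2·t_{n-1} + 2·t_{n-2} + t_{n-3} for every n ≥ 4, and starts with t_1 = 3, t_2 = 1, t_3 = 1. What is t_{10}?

3151

Iterate the recurrence:
t_4 = 7, t_5 = 17, t_6 = 49, t_7 = 139, t_8 = 393, t_9 = 1113, t_{10} = 3151.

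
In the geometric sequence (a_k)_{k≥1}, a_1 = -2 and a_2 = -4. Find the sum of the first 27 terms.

-268435454

Common ratio r = 2.
a_k = (-2)·2^(k-1).
S = (-2)·(2^27 - 1)/(2 - 1) = (-2)·(134217728 - 1)/(1) = -268435454.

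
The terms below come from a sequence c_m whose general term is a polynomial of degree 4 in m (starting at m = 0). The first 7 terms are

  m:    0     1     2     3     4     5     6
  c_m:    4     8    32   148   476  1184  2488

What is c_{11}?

28868

1st diffs: 4, 24, 116, 328, 708, 1304.
2nd diffs: 20, 92, 212, 380, 596.
3rd diffs: 72, 120, 168, 216.
4th diffs: 48, 48, 48 (constant).
So c_m = 2m^4 - 4m^2 + 6m + 4.
Evaluating at m = 11 gives c_{11} = 28868.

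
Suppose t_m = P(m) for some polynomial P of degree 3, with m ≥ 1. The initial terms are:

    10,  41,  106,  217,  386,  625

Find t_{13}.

5266

1st diffs: 31, 65, 111, 169, 239.
2nd diffs: 34, 46, 58, 70.
3rd diffs: 12, 12, 12 (constant).
So t_m = 2m^3 + 5m^2 + 2m + 1.
Evaluating at m = 13 gives t_{13} = 5266.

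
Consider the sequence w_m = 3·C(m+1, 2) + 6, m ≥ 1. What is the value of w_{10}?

C(11, 2) = 55, so w_{10} = 171.

171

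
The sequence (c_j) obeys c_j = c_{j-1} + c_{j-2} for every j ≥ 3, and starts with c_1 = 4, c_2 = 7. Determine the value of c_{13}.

Compute successive terms:
c_3 = 11;  c_4 = 18;  c_5 = 29;  …;  c_{10} = 322;  c_{11} = 521;  c_{12} = 843;  c_{13} = 1364.

1364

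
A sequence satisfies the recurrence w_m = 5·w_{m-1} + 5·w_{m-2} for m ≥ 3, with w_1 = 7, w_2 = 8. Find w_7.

83875

w_3 = 75; w_4 = 415; w_5 = 2450; w_6 = 14325; w_7 = 83875.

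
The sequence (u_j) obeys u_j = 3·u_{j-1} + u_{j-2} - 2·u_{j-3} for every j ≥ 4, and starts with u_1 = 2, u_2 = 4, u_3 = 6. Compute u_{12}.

Iterate the recurrence:
u_4 = 18, u_5 = 52, u_6 = 162, u_7 = 502, u_8 = 1564, u_9 = 4870, u_{10} = 15170, u_{11} = 47252, u_{12} = 147186.

147186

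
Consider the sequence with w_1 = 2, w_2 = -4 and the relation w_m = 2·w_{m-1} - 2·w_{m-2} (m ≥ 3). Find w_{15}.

768

Step forward from the initial values:
w_3 = -12;  w_4 = -16;  w_5 = -8;  …;  w_{12} = -256;  w_{13} = -128;  w_{14} = 256;  w_{15} = 768.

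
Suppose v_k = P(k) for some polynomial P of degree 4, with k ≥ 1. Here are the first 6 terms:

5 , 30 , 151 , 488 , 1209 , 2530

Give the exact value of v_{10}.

19814

1st diffs: 25, 121, 337, 721, 1321.
2nd diffs: 96, 216, 384, 600.
3rd diffs: 120, 168, 216.
4th diffs: 48, 48 (constant).
Newton forward-difference form: v_k = 5 + 25·C(k-1,1) + 96·C(k-1,2) + 120·C(k-1,3) + 48·C(k-1,4).
At k = 10: k-1 = 9, so v_{10} = 5 + 225 + 3456 + 10080 + 6048 = 19814.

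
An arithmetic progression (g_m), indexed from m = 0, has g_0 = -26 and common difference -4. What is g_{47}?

g_m = -26 + (m - 0)·(-4).
g_{47} = -26 + 47·(-4) = -214.

-214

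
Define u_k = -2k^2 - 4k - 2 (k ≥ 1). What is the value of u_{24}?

-1250

u_{24} = -2·24^2 - 4·24 - 2 = -1250.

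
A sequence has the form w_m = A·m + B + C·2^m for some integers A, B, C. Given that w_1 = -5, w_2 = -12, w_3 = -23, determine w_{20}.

-2097210

At m = 1, 2, 3: A + B + 2C = -5; 2A + B + 4C = -12; 3A + B + 8C = -23.
Subtracting the first from the second: A + 2C = -7.
Subtracting the second from the third: A + 4C = -11.
Solving: C = -2, A = -3, then B = 2.
Hence w_{20} = -3·20 + 2 + (-2)·1048576 = -2097210.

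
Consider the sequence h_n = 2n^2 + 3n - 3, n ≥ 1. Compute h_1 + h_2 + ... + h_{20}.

6310

Over n = 1..20: Σn = 210, Σn² = 2870.
Total = (2)·2870 + (3)·210 + (-3)·20 = 6310.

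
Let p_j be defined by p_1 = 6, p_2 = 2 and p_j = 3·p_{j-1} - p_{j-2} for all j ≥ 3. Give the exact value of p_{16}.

-242786

Applying the relation repeatedly:
p_3 = 0;  p_4 = -2;  p_5 = -6;  …;  p_{13} = -13530;  p_{14} = -35422;  p_{15} = -92736;  p_{16} = -242786.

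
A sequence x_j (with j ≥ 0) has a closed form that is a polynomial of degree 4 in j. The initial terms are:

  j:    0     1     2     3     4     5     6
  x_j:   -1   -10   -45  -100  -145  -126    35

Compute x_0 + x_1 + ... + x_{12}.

1st diffs: -9, -35, -55, -45, 19, 161.
2nd diffs: -26, -20, 10, 64, 142.
3rd diffs: 6, 30, 54, 78.
4th diffs: 24, 24, 24 (constant).
So x_j = j^4 - 5j^3 - 5j^2 - 1.
Continuing: …, 440, 1215, 2510, 4499, …, x_{12} = 11375.
Summing j = 0..12 (13 terms) gives 27027.

27027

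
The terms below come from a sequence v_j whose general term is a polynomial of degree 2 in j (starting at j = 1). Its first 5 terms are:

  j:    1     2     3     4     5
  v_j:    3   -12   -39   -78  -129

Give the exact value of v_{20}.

-2334

1st diffs: -15, -27, -39, -51.
2nd diffs: -12, -12, -12 (constant).
So v_j = -6j^2 + 3j + 6.
Evaluating at j = 20 gives v_{20} = -2334.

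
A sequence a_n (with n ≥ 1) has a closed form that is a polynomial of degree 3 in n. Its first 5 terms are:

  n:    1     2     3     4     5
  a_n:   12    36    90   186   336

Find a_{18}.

1st diffs: 24, 54, 96, 150.
2nd diffs: 30, 42, 54.
3rd diffs: 12, 12 (constant).
So a_n = 2n^3 + 3n^2 + n + 6.
Evaluating at n = 18 gives a_{18} = 12660.

12660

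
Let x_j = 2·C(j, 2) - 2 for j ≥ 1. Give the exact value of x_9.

70

C(9, 2) = 36, so x_9 = 70.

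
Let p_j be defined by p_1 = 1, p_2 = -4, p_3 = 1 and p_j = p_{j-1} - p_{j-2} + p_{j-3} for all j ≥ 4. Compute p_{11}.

Step forward from the initial values:
p_4 = 6  p_5 = 1  p_6 = -4  p_7 = 1  p_8 = 6  p_9 = 1  p_{10} = -4  p_{11} = 1.

1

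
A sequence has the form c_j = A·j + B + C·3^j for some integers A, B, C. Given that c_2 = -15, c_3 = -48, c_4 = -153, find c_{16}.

-86093397

Write the equations: 2A + B + 9C = -15; 3A + B + 27C = -48; 4A + B + 81C = -153.
Subtracting the first from the second: A + 18C = -33.
Subtracting the second from the third: A + 54C = -105.
Solving: C = -2, A = 3, then B = -3.
Hence c_{16} = 3·16 + (-3) + (-2)·43046721 = -86093397.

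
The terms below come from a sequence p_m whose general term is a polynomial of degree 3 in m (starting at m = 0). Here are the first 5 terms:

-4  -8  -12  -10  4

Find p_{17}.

1st diffs: -4, -4, 2, 14.
2nd diffs: 0, 6, 12.
3rd diffs: 6, 6 (constant).
Newton forward-difference form: p_m = -4 + (-4)·C(m,1) + 6·C(m,3).
At m = 17: m = 17, so p_{17} = -4 - 68 + 4080 = 4008.

4008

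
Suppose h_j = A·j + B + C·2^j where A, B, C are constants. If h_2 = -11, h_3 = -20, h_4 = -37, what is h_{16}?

At j = 2, 3, 4: 2A + B + 4C = -11; 3A + B + 8C = -20; 4A + B + 16C = -37.
Subtracting the first from the second: A + 4C = -9.
Subtracting the second from the third: A + 8C = -17.
Solving: C = -2, A = -1, then B = -1.
Hence h_{16} = -1·16 + (-1) + (-2)·65536 = -131089.

-131089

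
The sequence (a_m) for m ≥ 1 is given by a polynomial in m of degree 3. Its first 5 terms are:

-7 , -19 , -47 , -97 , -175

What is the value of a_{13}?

-2527

1st diffs: -12, -28, -50, -78.
2nd diffs: -16, -22, -28.
3rd diffs: -6, -6 (constant).
Newton forward-difference form: a_m = -7 + (-12)·C(m-1,1) + (-16)·C(m-1,2) + (-6)·C(m-1,3).
At m = 13: m-1 = 12, so a_{13} = -7 - 144 - 1056 - 1320 = -2527.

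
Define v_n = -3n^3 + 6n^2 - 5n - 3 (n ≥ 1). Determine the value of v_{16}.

-10835

v_{16} = -3·16^3 + 6·16^2 - 5·16 - 3 = -10835.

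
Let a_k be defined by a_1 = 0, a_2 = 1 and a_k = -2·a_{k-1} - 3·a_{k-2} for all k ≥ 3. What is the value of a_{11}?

Compute successive terms:
a_3 = -2; a_4 = 1; a_5 = 4; a_6 = -11; a_7 = 10; a_8 = 13; a_9 = -56; a_{10} = 73; a_{11} = 22.

22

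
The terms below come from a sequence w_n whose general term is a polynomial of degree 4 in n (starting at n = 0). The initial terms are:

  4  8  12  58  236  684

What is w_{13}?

46388

1st diffs: 4, 4, 46, 178, 448.
2nd diffs: 0, 42, 132, 270.
3rd diffs: 42, 90, 138.
4th diffs: 48, 48 (constant).
So w_n = 2n^4 - 5n^3 + n^2 + 6n + 4.
Evaluating at n = 13 gives w_{13} = 46388.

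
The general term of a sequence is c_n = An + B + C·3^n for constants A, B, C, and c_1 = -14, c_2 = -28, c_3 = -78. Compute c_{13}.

The three given values yield: A + B + 3C = -14; 2A + B + 9C = -28; 3A + B + 27C = -78.
Subtracting the first from the second: A + 6C = -14.
Subtracting the second from the third: A + 18C = -50.
Solving: C = -3, A = 4, then B = -9.
Therefore c_{13} = 52 + (-9) + (-3)·1594323 = -4782926.

-4782926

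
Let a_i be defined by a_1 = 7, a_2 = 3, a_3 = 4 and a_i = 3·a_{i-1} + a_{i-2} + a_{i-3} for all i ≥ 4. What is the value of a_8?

2808

Compute successive terms:
a_4 = 22; a_5 = 73; a_6 = 245; a_7 = 830; a_8 = 2808.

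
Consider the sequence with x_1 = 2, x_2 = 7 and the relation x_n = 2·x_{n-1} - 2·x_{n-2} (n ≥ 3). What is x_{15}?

Compute successive terms:
x_3 = 10  x_4 = 6  x_5 = -8  …  x_{12} = 96  x_{13} = -128  x_{14} = -448  x_{15} = -640.

-640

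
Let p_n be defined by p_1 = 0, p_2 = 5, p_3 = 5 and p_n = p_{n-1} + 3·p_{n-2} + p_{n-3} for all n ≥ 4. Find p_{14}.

p_4 = 20; p_5 = 40; p_6 = 105; …; p_{11} = 8405; p_{12} = 20300; p_{13} = 49000; p_{14} = 118305.

118305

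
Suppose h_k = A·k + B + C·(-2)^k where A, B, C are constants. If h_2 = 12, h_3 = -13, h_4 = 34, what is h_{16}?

At k = 2, 3, 4: 2A + B + 4C = 12; 3A + B - 8C = -13; 4A + B + 16C = 34.
Subtracting the first from the second: A - 12C = -25.
Subtracting the second from the third: A + 24C = 47.
Solving: C = 2, A = -1, then B = 6.
Hence h_{16} = -1·16 + 6 + 2·65536 = 131062.

131062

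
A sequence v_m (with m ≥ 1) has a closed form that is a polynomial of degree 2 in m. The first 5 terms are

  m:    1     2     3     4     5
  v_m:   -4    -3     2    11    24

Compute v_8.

87

1st diffs: 1, 5, 9, 13.
2nd diffs: 4, 4, 4 (constant).
Newton forward-difference form: v_m = -4 + 1·C(m-1,1) + 4·C(m-1,2).
At m = 8: m-1 = 7, so v_8 = -4 + 7 + 84 = 87.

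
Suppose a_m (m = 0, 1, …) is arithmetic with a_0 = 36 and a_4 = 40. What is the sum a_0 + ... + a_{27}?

Common difference d = (40 - 36) / (4 - 0) = 1.
a_m = 36 + (m - 0)·1.
a_{27} = 63; S = 28·(36 + 63)/2 = 1386.

1386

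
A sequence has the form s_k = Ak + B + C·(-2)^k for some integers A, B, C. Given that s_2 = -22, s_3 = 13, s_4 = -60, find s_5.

Write the equations: 2A + B + 4C = -22; 3A + B - 8C = 13; 4A + B + 16C = -60.
Subtracting the first from the second: A - 12C = 35.
Subtracting the second from the third: A + 24C = -73.
Solving: C = -3, A = -1, then B = -8.
Therefore s_5 = -5 + (-8) + (-3)·(-32) = 83.

83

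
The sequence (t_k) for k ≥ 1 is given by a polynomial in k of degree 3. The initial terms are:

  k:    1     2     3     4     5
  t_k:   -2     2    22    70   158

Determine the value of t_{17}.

8702

1st diffs: 4, 20, 48, 88.
2nd diffs: 16, 28, 40.
3rd diffs: 12, 12 (constant).
Newton forward-difference form: t_k = -2 + 4·C(k-1,1) + 16·C(k-1,2) + 12·C(k-1,3).
At k = 17: k-1 = 16, so t_{17} = -2 + 64 + 1920 + 6720 = 8702.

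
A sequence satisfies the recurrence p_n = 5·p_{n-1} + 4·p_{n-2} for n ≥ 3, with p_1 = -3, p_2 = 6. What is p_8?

119154

p_3 = 18  p_4 = 114  p_5 = 642  p_6 = 3666  p_7 = 20898  p_8 = 119154.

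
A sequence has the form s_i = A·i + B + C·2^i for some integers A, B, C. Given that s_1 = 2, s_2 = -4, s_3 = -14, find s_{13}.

-16402

Write the equations: A + B + 2C = 2; 2A + B + 4C = -4; 3A + B + 8C = -14.
Subtracting the first from the second: A + 2C = -6.
Subtracting the second from the third: A + 4C = -10.
Solving: C = -2, A = -2, then B = 8.
Hence s_{13} = -2·13 + 8 + (-2)·8192 = -16402.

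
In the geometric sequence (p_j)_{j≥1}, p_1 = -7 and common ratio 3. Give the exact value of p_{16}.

-100442349

p_j = (-7)·3^(j-1).
p_{16} = (-7)·3^15 = -100442349.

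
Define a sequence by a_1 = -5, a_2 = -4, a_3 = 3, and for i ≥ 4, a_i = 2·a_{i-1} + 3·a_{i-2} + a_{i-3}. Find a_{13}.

-163000

Compute successive terms:
a_4 = -11;  a_5 = -17;  a_6 = -64;  a_7 = -190;  a_8 = -589;  a_9 = -1812;  a_{10} = -5581;  a_{11} = -17187;  a_{12} = -52929;  a_{13} = -163000.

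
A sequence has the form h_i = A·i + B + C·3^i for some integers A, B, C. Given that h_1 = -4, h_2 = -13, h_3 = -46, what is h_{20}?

-6973568743

Plug in i = 1, 2, 3: A + B + 3C = -4; 2A + B + 9C = -13; 3A + B + 27C = -46.
Subtracting the first from the second: A + 6C = -9.
Subtracting the second from the third: A + 18C = -33.
Solving: C = -2, A = 3, then B = -1.
Therefore h_{20} = 60 + (-1) + (-2)·3486784401 = -6973568743.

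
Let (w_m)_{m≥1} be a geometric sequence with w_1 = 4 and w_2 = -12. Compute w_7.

2916

Common ratio r = -3.
w_m = 4·(-3)^(m-1).
w_7 = 4·(-3)^6 = 2916.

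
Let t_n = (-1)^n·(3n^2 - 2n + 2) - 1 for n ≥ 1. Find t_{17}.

(-1)^17 = -1; 3n^2 - 2n + 2 at n=17 is 835; so t_{17} = -836.

-836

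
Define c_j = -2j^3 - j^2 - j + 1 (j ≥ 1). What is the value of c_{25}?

c_{25} = -2·25^3 - 1·25^2 - 1·25 + 1 = -31899.

-31899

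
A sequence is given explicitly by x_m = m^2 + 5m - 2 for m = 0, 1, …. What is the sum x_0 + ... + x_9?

Over m = 0..9: Σm = 45, Σm² = 285.
Total = (1)·285 + (5)·45 + (-2)·10 = 490.

490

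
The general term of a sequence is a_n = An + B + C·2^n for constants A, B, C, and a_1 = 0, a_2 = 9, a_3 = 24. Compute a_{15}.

Write the equations: A + B + 2C = 0; 2A + B + 4C = 9; 3A + B + 8C = 24.
Subtracting the first from the second: A + 2C = 9.
Subtracting the second from the third: A + 4C = 15.
Solving: C = 3, A = 3, then B = -9.
Hence a_{15} = 3·15 + (-9) + 3·32768 = 98340.

98340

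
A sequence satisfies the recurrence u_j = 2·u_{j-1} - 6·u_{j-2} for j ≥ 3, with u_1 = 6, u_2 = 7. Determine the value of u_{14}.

-464576

Compute successive terms:
u_3 = -22;  u_4 = -86;  u_5 = -40;  …;  u_{11} = 19616;  u_{12} = 114592;  u_{13} = 111488;  u_{14} = -464576.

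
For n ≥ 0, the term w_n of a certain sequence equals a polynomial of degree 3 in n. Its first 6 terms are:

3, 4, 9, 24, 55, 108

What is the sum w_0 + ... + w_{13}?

7595

1st diffs: 1, 5, 15, 31, 53.
2nd diffs: 4, 10, 16, 22.
3rd diffs: 6, 6, 6 (constant).
Newton forward-difference form: w_n = 3 + 1·C(n,1) + 4·C(n,2) + 6·C(n,3).
Continuing: …, 189, 304, 459, 660, …, w_{13} = 2044.
Summing n = 0..13 (14 terms) gives 7595.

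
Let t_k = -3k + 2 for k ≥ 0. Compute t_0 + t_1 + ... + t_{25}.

Over k = 0..25: Σk = 325.
Total = (-3)·325 + (2)·26 = -923.

-923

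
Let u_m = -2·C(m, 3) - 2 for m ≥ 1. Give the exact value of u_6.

C(6, 3) = 20, so u_6 = -42.

-42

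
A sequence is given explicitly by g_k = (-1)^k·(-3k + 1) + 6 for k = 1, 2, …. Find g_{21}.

(-1)^21 = -1; -3k + 1 at k=21 is -62; so g_{21} = 68.

68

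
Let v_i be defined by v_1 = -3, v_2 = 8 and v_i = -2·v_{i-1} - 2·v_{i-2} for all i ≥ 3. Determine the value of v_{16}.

-256

Applying the relation repeatedly:
v_3 = -10; v_4 = 4; v_5 = 12; …; v_{13} = 192; v_{14} = -512; v_{15} = 640; v_{16} = -256.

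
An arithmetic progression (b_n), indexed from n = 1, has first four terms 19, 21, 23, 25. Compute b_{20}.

57

Common difference d = 2.
b_n = 19 + (n - 1)·2.
b_{20} = 19 + 19·2 = 57.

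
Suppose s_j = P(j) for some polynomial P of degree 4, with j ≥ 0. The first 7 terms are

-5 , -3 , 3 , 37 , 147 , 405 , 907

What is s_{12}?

17443

1st diffs: 2, 6, 34, 110, 258, 502.
2nd diffs: 4, 28, 76, 148, 244.
3rd diffs: 24, 48, 72, 96.
4th diffs: 24, 24, 24 (constant).
Newton forward-difference form: s_j = -5 + 2·C(j,1) + 4·C(j,2) + 24·C(j,3) + 24·C(j,4).
At j = 12: j = 12, so s_{12} = -5 + 24 + 264 + 5280 + 11880 = 17443.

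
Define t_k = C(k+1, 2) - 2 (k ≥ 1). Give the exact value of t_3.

4

C(4, 2) = 6, so t_3 = 4.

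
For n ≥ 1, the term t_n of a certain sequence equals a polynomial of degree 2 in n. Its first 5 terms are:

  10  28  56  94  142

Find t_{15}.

1172

1st diffs: 18, 28, 38, 48.
2nd diffs: 10, 10, 10 (constant).
Newton forward-difference form: t_n = 10 + 18·C(n-1,1) + 10·C(n-1,2).
At n = 15: n-1 = 14, so t_{15} = 10 + 252 + 910 = 1172.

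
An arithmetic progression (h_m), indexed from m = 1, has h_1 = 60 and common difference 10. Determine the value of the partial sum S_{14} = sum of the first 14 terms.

h_m = 60 + (m - 1)·10.
h_{14} = 190; S = 14·(60 + 190)/2 = 1750.

1750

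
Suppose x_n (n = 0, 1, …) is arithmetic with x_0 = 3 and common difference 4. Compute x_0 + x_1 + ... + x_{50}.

5253

x_n = 3 + (n - 0)·4.
x_{50} = 203; S = 51·(3 + 203)/2 = 5253.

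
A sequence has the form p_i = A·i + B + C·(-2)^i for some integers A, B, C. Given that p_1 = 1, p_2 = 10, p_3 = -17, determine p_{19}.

At i = 1, 2, 3: A + B - 2C = 1; 2A + B + 4C = 10; 3A + B - 8C = -17.
Subtracting the first from the second: A + 6C = 9.
Subtracting the second from the third: A - 12C = -27.
Solving: C = 2, A = -3, then B = 8.
Hence p_{19} = -3·19 + 8 + 2·(-524288) = -1048625.

-1048625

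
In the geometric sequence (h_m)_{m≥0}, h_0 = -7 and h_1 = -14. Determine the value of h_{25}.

Common ratio r = 2.
h_m = (-7)·2^(m-0).
h_{25} = (-7)·2^25 = -234881024.

-234881024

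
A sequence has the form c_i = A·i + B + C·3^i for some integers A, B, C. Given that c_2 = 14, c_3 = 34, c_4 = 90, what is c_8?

6578

The three given values yield: 2A + B + 9C = 14; 3A + B + 27C = 34; 4A + B + 81C = 90.
Subtracting the first from the second: A + 18C = 20.
Subtracting the second from the third: A + 54C = 56.
Solving: C = 1, A = 2, then B = 1.
Hence c_8 = 2·8 + 1 + 1·6561 = 6578.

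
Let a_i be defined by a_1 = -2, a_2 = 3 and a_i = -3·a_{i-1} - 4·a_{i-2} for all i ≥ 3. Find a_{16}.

-10089

Applying the relation repeatedly:
a_3 = -1;  a_4 = -9;  a_5 = 31;  …;  a_{13} = 5983;  a_{14} = -16377;  a_{15} = 25199;  a_{16} = -10089.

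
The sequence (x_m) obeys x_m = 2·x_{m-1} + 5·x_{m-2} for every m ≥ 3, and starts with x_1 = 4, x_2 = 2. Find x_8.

9218

Compute successive terms:
x_3 = 24  x_4 = 58  x_5 = 236  x_6 = 762  x_7 = 2704  x_8 = 9218.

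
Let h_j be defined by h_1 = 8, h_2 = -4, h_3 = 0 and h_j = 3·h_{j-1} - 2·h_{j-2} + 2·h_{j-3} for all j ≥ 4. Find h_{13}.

Compute successive terms:
h_4 = 24, h_5 = 64, h_6 = 144, h_7 = 352, h_8 = 896, h_9 = 2272, h_{10} = 5728, h_{11} = 14432, h_{12} = 36384, h_{13} = 91744.

91744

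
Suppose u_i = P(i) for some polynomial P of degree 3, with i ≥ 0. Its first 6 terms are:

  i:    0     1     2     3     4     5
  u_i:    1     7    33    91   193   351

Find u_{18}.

1st diffs: 6, 26, 58, 102, 158.
2nd diffs: 20, 32, 44, 56.
3rd diffs: 12, 12, 12 (constant).
Newton forward-difference form: u_i = 1 + 6·C(i,1) + 20·C(i,2) + 12·C(i,3).
At i = 18: i = 18, so u_{18} = 1 + 108 + 3060 + 9792 = 12961.

12961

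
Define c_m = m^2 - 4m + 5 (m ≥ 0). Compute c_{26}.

577

c_{26} = 1·26^2 - 4·26 + 5 = 577.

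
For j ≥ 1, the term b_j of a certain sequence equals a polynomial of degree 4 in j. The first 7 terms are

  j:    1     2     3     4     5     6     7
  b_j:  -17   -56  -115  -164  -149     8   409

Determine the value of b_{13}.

16675

1st diffs: -39, -59, -49, 15, 157, 401.
2nd diffs: -20, 10, 64, 142, 244.
3rd diffs: 30, 54, 78, 102.
4th diffs: 24, 24, 24 (constant).
So b_j = j^4 - 5j^3 - 5j^2 - 4j - 4.
Evaluating at j = 13 gives b_{13} = 16675.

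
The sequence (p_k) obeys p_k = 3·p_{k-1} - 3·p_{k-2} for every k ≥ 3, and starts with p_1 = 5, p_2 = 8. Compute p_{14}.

5832

p_3 = 9  p_4 = 3  p_5 = -18  …  p_{11} = 486  p_{12} = 1701  p_{13} = 3645  p_{14} = 5832.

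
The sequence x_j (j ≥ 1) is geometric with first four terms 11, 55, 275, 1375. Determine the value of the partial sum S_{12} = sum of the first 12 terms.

Common ratio r = 5.
x_j = 11·5^(j-1).
S = 11·(5^12 - 1)/(5 - 1) = 11·(244140625 - 1)/(4) = 671386716.

671386716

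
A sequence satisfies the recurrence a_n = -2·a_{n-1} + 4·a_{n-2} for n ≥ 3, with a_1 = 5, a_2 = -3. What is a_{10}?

-79872

a_3 = 26, a_4 = -64, a_5 = 232, a_6 = -720, a_7 = 2368, a_8 = -7616, a_9 = 24704, a_{10} = -79872.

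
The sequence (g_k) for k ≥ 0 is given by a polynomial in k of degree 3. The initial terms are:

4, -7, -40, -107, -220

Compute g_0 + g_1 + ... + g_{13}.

-20965

1st diffs: -11, -33, -67, -113.
2nd diffs: -22, -34, -46.
3rd diffs: -12, -12 (constant).
So g_k = -2k^3 - 5k^2 - 4k + 4.
Continuing: …, -391, -632, -955, -1372, …, g_{13} = -5287.
Summing k = 0..13 (14 terms) gives -20965.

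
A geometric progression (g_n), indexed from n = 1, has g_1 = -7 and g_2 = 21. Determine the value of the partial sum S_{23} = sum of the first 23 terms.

Common ratio r = -3.
g_n = (-7)·(-3)^(n-1).
S = (-7)·((-3)^23 - 1)/(-3 - 1) = (-7)·(-94143178827 - 1)/(-4) = -164750562949.

-164750562949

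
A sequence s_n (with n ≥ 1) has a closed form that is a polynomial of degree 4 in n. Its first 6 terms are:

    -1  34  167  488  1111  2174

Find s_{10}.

14426

1st diffs: 35, 133, 321, 623, 1063.
2nd diffs: 98, 188, 302, 440.
3rd diffs: 90, 114, 138.
4th diffs: 24, 24 (constant).
Newton forward-difference form: s_n = -1 + 35·C(n-1,1) + 98·C(n-1,2) + 90·C(n-1,3) + 24·C(n-1,4).
At n = 10: n-1 = 9, so s_{10} = -1 + 315 + 3528 + 7560 + 3024 = 14426.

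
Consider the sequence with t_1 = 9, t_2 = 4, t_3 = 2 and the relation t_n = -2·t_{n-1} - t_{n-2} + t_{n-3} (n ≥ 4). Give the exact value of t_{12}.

Applying the relation repeatedly:
t_4 = 1;  t_5 = 0;  t_6 = 1;  t_7 = -1;  t_8 = 1;  t_9 = 0;  t_{10} = -2;  t_{11} = 5;  t_{12} = -8.

-8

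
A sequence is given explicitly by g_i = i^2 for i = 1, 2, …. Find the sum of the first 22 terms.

Over i = 1..22: Σi = 253, Σi² = 3795.
Total = (1)·3795 = 3795.

3795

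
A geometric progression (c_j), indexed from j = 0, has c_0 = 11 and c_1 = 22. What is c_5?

Common ratio r = 2.
c_j = 11·2^(j-0).
c_5 = 11·2^5 = 352.

352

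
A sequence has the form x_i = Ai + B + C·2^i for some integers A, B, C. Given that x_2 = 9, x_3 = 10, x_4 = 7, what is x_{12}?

Write the equations: 2A + B + 4C = 9; 3A + B + 8C = 10; 4A + B + 16C = 7.
Subtracting the first from the second: A + 4C = 1.
Subtracting the second from the third: A + 8C = -3.
Solving: C = -1, A = 5, then B = 3.
Hence x_{12} = 5·12 + 3 + (-1)·4096 = -4033.

-4033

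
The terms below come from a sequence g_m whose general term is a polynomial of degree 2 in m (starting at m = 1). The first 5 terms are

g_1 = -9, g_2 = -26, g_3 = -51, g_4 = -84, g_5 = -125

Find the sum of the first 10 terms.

1st diffs: -17, -25, -33, -41.
2nd diffs: -8, -8, -8 (constant).
Newton forward-difference form: g_m = -9 + (-17)·C(m-1,1) + (-8)·C(m-1,2).
Continuing: …, -174, -231, -296, -369, …, g_{10} = -450.
Summing m = 1..10 (10 terms) gives -1815.

-1815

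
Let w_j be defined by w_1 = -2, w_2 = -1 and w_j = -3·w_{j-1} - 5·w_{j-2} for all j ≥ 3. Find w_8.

Step forward from the initial values:
w_3 = 13, w_4 = -34, w_5 = 37, w_6 = 59, w_7 = -362, w_8 = 791.

791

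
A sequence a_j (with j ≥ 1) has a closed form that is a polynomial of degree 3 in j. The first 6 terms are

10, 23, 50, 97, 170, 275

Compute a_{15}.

1st diffs: 13, 27, 47, 73, 105.
2nd diffs: 14, 20, 26, 32.
3rd diffs: 6, 6, 6 (constant).
So a_j = j^3 + j^2 + 3j + 5.
Evaluating at j = 15 gives a_{15} = 3650.

3650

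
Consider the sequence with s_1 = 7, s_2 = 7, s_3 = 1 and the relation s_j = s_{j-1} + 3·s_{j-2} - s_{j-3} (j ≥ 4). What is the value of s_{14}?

s_4 = 15;  s_5 = 11;  s_6 = 55;  …;  s_{11} = 1945;  s_{12} = 4551;  s_{13} = 9387;  s_{14} = 21095.

21095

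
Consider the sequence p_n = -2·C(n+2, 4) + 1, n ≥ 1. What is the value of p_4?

-29

C(6, 4) = 15, so p_4 = -29.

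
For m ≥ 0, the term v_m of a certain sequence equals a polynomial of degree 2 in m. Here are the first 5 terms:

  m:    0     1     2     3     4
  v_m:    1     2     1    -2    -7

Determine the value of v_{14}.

1st diffs: 1, -1, -3, -5.
2nd diffs: -2, -2, -2 (constant).
So v_m = -m^2 + 2m + 1.
Evaluating at m = 14 gives v_{14} = -167.

-167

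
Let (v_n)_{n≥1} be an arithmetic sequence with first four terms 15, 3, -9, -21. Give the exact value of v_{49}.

Common difference d = -12.
v_n = 15 + (n - 1)·(-12).
v_{49} = 15 + 48·(-12) = -561.

-561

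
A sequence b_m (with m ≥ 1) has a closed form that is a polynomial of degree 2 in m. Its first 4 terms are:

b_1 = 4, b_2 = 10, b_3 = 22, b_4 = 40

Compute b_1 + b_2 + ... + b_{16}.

4144

1st diffs: 6, 12, 18.
2nd diffs: 6, 6 (constant).
Newton forward-difference form: b_m = 4 + 6·C(m-1,1) + 6·C(m-1,2).
Continuing: …, 64, 94, 130, 172, …, b_{16} = 724.
Summing m = 1..16 (16 terms) gives 4144.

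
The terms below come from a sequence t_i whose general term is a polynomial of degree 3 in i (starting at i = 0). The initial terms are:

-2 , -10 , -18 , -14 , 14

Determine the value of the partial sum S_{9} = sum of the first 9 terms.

1206

1st diffs: -8, -8, 4, 28.
2nd diffs: 0, 12, 24.
3rd diffs: 12, 12 (constant).
So t_i = 2i^3 - 6i^2 - 4i - 2.
Continuing: 78, 190, 362, 606.
Summing i = 0..8 (9 terms) gives 1206.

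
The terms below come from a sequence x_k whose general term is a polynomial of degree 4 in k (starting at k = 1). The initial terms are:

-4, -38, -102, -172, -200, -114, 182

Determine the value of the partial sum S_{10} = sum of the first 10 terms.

5918

1st diffs: -34, -64, -70, -28, 86, 296.
2nd diffs: -30, -6, 42, 114, 210.
3rd diffs: 24, 48, 72, 96.
4th diffs: 24, 24, 24 (constant).
Newton forward-difference form: x_k = -4 + (-34)·C(k-1,1) + (-30)·C(k-1,2) + 24·C(k-1,3) + 24·C(k-1,4).
Continuing: 808, 1908, 3650.
Summing k = 1..10 (10 terms) gives 5918.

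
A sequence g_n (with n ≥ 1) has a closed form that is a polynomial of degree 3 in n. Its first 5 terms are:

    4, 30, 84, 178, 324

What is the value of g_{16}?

1st diffs: 26, 54, 94, 146.
2nd diffs: 28, 40, 52.
3rd diffs: 12, 12 (constant).
So g_n = 2n^3 + 2n^2 + 6n - 6.
Evaluating at n = 16 gives g_{16} = 8794.

8794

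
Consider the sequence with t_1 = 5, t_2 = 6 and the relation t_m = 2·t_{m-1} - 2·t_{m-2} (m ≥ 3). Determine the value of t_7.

-8

t_3 = 2;  t_4 = -8;  t_5 = -20;  t_6 = -24;  t_7 = -8.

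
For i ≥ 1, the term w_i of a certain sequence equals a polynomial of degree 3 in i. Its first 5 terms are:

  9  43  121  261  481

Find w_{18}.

1st diffs: 34, 78, 140, 220.
2nd diffs: 44, 62, 80.
3rd diffs: 18, 18 (constant).
So w_i = 3i^3 + 4i^2 + i + 1.
Evaluating at i = 18 gives w_{18} = 18811.

18811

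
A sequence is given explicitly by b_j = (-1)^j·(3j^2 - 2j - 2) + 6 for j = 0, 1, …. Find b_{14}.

(-1)^14 = 1; 3j^2 - 2j - 2 at j=14 is 558; so b_{14} = 564.

564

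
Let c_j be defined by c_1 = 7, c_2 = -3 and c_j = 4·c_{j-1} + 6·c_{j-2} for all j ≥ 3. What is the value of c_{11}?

10914528

Step forward from the initial values:
c_3 = 30;  c_4 = 102;  c_5 = 588;  c_6 = 2964;  c_7 = 15384;  c_8 = 79320;  c_9 = 409584;  c_{10} = 2114256;  c_{11} = 10914528.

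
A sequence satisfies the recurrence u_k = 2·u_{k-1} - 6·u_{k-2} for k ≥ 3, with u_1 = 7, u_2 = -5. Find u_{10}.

Compute successive terms:
u_3 = -52  u_4 = -74  u_5 = 164  u_6 = 772  u_7 = 560  u_8 = -3512  u_9 = -10384  u_{10} = 304.

304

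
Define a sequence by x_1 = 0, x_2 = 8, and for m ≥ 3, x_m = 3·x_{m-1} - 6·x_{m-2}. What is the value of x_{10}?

12312

Applying the relation repeatedly:
x_3 = 24, x_4 = 24, x_5 = -72, x_6 = -360, x_7 = -648, x_8 = 216, x_9 = 4536, x_{10} = 12312.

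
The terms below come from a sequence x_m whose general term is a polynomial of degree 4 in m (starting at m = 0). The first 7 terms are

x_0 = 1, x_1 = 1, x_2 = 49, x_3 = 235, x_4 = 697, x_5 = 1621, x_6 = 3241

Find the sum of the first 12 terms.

1st diffs: 0, 48, 186, 462, 924, 1620.
2nd diffs: 48, 138, 276, 462, 696.
3rd diffs: 90, 138, 186, 234.
4th diffs: 48, 48, 48 (constant).
So x_m = 2m^4 + 3m^3 + m^2 - 6m + 1.
Continuing: …, 5839, 9745, 15337, 23041, …, x_{11} = 33331.
Summing m = 0..11 (12 terms) gives 93138.

93138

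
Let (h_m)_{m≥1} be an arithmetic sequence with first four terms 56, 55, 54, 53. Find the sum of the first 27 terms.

Common difference d = -1.
h_m = 56 + (m - 1)·(-1).
h_{27} = 30; S = 27·(56 + 30)/2 = 1161.

1161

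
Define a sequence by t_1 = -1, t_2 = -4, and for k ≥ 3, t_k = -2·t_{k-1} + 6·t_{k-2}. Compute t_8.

-3856

Applying the relation repeatedly:
t_3 = 2;  t_4 = -28;  t_5 = 68;  t_6 = -304;  t_7 = 1016;  t_8 = -3856.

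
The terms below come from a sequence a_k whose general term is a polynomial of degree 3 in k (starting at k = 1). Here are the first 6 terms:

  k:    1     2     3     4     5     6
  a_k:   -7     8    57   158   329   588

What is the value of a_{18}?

17112

1st diffs: 15, 49, 101, 171, 259.
2nd diffs: 34, 52, 70, 88.
3rd diffs: 18, 18, 18 (constant).
So a_k = 3k^3 - k^2 - 3k - 6.
Evaluating at k = 18 gives a_{18} = 17112.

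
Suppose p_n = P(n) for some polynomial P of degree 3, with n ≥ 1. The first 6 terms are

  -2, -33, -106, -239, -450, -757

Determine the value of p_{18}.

1st diffs: -31, -73, -133, -211, -307.
2nd diffs: -42, -60, -78, -96.
3rd diffs: -18, -18, -18 (constant).
So p_n = -3n^3 - 3n^2 - n + 5.
Evaluating at n = 18 gives p_{18} = -18481.

-18481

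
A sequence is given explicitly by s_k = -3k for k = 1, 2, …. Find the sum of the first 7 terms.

-84

Over k = 1..7: Σk = 28.
Total = (-3)·28 = -84.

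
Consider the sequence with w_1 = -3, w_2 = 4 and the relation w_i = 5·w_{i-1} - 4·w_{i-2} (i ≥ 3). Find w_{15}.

626349392

w_3 = 32;  w_4 = 144;  w_5 = 592;  …;  w_{12} = 9786704;  w_{13} = 39146832;  w_{14} = 156587344;  w_{15} = 626349392.
(Characteristic roots are 4 and 1.)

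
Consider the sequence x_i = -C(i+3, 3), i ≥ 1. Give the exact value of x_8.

C(11, 3) = 165, so x_8 = -165.

-165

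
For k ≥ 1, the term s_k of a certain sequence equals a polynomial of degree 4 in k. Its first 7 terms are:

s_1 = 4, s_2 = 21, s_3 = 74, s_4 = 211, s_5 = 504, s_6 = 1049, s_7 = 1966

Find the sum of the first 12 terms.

51858

1st diffs: 17, 53, 137, 293, 545, 917.
2nd diffs: 36, 84, 156, 252, 372.
3rd diffs: 48, 72, 96, 120.
4th diffs: 24, 24, 24 (constant).
So s_k = k^4 - 2k^3 + 5k^2 + k - 1.
Continuing: …, 3399, 5516, 8509, 12594, …, s_{12} = 18011.
Summing k = 1..12 (12 terms) gives 51858.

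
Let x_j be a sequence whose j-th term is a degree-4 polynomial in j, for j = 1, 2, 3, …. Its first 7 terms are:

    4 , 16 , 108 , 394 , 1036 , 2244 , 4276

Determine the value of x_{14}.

1st diffs: 12, 92, 286, 642, 1208, 2032.
2nd diffs: 80, 194, 356, 566, 824.
3rd diffs: 114, 162, 210, 258.
4th diffs: 48, 48, 48 (constant).
Newton forward-difference form: x_j = 4 + 12·C(j-1,1) + 80·C(j-1,2) + 114·C(j-1,3) + 48·C(j-1,4).
At j = 14: j-1 = 13, so x_{14} = 4 + 156 + 6240 + 32604 + 34320 = 73324.

73324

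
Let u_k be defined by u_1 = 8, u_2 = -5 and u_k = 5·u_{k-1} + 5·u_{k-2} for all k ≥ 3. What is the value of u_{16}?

88800781250

Compute successive terms:
u_3 = 15, u_4 = 50, u_5 = 325, …, u_{13} = 442625000, u_{14} = 2591171875, u_{15} = 15168984375, u_{16} = 88800781250.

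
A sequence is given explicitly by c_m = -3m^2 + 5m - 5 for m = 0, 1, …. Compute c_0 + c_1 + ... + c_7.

Over m = 0..7: Σm = 28, Σm² = 140.
Total = (-3)·140 + (5)·28 + (-5)·8 = -320.

-320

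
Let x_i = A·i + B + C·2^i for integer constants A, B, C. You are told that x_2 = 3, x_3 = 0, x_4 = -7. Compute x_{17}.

-131050

At i = 2, 3, 4: 2A + B + 4C = 3; 3A + B + 8C = 0; 4A + B + 16C = -7.
Subtracting the first from the second: A + 4C = -3.
Subtracting the second from the third: A + 8C = -7.
Solving: C = -1, A = 1, then B = 5.
So x_i = 1·i + 5 + (-1)·2^i; at i=17 this is -131050.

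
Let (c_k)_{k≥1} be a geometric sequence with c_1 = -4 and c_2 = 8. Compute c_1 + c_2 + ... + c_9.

Common ratio r = -2.
c_k = (-4)·(-2)^(k-1).
S = (-4)·((-2)^9 - 1)/(-2 - 1) = (-4)·(-512 - 1)/(-3) = -684.

-684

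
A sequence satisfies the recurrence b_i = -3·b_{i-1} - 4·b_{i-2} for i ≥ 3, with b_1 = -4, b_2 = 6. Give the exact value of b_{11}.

-2402

Applying the relation repeatedly:
b_3 = -2; b_4 = -18; b_5 = 62; b_6 = -114; b_7 = 94; b_8 = 174; b_9 = -898; b_{10} = 1998; b_{11} = -2402.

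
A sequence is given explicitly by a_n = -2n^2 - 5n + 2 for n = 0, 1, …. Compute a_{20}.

-898

a_{20} = -2·20^2 - 5·20 + 2 = -898.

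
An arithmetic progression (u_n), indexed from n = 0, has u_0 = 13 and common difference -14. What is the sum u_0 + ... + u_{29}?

-5700

u_n = 13 + (n - 0)·(-14).
u_{29} = -393; S = 30·(13 + (-393))/2 = -5700.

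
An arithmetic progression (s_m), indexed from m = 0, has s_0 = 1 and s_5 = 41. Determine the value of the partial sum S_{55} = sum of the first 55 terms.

11935

Common difference d = (41 - 1) / (5 - 0) = 8.
s_m = 1 + (m - 0)·8.
s_{54} = 433; S = 55·(1 + 433)/2 = 11935.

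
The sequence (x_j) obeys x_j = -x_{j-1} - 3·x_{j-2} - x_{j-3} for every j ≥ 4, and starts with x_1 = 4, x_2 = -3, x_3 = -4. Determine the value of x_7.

x_4 = 9;  x_5 = 6;  x_6 = -29;  x_7 = 2.

2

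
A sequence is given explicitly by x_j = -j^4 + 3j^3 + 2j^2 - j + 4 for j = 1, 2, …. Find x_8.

x_8 = -1·8^4 + 3·8^3 + 2·8^2 - 1·8 + 4 = -2436.

-2436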